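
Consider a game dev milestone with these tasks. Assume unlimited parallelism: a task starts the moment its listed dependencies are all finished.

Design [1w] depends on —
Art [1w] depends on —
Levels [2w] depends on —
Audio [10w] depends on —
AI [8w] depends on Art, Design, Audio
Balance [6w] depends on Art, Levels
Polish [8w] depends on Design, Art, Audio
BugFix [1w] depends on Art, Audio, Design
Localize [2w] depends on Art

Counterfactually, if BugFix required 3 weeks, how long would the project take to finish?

Critical path before the change: Audio→AI = 10+8 = 18 giving 18 weeks.
BugFix has 7 weeks of float (longest path through it is 11).
The critical path is still Audio→AI; finish is now 18 weeks.

18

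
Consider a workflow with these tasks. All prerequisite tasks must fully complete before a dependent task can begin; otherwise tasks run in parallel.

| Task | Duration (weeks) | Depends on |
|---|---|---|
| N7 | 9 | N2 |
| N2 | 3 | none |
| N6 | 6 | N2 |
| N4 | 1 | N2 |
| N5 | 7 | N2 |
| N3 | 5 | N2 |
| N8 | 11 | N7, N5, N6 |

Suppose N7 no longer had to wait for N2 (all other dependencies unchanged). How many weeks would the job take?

21

With the dependency in place, N2→N7→N8 = 3+9+11 = 23 sets the finish at 23 weeks.
Without N2→N7, N7's earliest start moves from 3 to 0.
New critical path: N2→N5→N8 = 3+7+11 = 21 ⇒ 21 weeks.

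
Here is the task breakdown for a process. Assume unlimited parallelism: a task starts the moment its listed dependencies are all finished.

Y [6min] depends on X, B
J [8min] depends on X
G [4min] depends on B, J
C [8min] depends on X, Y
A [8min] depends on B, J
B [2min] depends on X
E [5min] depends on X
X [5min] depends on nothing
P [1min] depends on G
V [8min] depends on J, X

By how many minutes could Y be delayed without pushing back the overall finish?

0

The longest chain is X→J→V = 5+8+8 = 21; overall finish 21 minutes.
Longest path through Y: 21 minutes (earliest finish 13, latest finish 13).
So Y can slip 13 − 13 = 0 minutes.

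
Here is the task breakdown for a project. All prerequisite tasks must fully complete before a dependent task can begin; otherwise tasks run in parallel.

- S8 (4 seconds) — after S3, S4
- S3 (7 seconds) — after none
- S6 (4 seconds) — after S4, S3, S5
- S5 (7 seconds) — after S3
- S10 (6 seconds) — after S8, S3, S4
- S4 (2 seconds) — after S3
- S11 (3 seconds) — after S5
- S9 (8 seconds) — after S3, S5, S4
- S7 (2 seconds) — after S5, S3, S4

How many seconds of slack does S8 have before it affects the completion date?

The longest chain is S3→S5→S9 = 7+7+8 = 22; overall finish 22 seconds.
S8 finishes as early as 13 and must finish by 16.
Float = 22 − 19 = 3.

3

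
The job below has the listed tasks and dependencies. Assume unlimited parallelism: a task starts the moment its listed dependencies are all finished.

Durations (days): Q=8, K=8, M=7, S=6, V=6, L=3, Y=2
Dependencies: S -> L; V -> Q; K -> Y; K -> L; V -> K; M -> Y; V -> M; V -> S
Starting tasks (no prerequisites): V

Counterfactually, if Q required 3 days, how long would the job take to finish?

17

Baseline: V→K→L = 6+8+3 = 17 → 17 days.
Q is off the critical path — its longest chain is 14 days, giving 3 of slack.
That remains the longest chain; total 17 days.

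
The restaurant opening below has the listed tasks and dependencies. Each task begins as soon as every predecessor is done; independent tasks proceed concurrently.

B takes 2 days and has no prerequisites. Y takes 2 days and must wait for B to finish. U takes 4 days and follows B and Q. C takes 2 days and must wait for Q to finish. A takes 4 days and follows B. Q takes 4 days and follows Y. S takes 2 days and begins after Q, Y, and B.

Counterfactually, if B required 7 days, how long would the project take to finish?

17

As given, the longest chain is B→Y→Q→U = 2+2+4+4 = 12, so the finish is 12 days.
B lies on that path, so at 7 days the path becomes 17 days.
No other chain overtakes it, so the finish is 17 days.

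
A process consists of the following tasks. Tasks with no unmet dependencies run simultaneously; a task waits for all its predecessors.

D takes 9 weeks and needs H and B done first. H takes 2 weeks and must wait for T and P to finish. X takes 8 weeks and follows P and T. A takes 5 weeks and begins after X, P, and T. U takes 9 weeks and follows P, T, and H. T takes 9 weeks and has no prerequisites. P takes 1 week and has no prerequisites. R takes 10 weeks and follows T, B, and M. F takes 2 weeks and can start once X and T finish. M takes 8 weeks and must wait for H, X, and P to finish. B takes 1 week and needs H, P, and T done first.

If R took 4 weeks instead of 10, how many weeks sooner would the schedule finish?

As given, the longest chain is T→X→M→R = 9+8+8+10 = 35, so the finish is 35 weeks.
Since R is critical, the -6 change carries straight to that chain (now 29 weeks).
The critical path is still T→X→M→R; finish is now 29 weeks.
Change in finish: 29 − 35 = -6 weeks.

6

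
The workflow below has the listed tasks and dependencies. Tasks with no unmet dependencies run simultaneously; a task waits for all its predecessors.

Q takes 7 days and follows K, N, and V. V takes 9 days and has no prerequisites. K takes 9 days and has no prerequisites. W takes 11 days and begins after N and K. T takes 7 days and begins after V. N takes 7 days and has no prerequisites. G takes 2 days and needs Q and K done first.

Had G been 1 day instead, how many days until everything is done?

The binding path is K→W = 9+11 = 20; finish at 20 days.
G is off the critical path — its longest chain is 18 days, giving 2 of slack.
No other chain overtakes it, so the finish is 20 days.

20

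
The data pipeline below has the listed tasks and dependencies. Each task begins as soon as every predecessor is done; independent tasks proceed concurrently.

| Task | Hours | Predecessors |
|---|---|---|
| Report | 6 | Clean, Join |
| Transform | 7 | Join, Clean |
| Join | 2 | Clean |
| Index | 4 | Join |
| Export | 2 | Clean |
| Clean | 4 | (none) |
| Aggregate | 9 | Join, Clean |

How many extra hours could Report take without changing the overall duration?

3

Critical path: Clean→Join→Aggregate = 4+2+9 = 15, so the finish is 15 hours.
Report finishes as early as 12 and must finish by 15.
Slack of Report = 9 − 6 = 3 hours.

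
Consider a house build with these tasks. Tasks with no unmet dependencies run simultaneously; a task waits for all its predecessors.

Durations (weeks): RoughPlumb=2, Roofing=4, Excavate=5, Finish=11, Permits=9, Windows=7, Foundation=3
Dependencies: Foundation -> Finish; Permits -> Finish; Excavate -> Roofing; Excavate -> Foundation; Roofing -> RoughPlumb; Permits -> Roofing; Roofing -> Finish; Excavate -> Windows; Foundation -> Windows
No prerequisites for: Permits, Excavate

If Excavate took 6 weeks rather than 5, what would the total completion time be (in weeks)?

24

As given, the longest chain is Permits→Roofing→Finish = 9+4+11 = 24, so the finish is 24 weeks.
The longest path through Excavate is only 20 weeks, so Excavate has float 4.
That remains the longest chain; total 24 weeks.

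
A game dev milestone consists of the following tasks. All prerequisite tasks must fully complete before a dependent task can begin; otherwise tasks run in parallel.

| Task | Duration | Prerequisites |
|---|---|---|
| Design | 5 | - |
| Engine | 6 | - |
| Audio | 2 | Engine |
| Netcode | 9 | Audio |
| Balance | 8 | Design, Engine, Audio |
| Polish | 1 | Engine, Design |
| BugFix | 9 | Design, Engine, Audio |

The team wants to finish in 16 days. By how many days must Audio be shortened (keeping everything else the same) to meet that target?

1

Current finish: 17 days; target: 16.
Audio is on every critical path, so each day cut from Audio cuts the finish by one (this holds down to a finish of 16).
Need 17 − 16 = 1 day off Audio → Audio becomes 1 day, finish becomes 16.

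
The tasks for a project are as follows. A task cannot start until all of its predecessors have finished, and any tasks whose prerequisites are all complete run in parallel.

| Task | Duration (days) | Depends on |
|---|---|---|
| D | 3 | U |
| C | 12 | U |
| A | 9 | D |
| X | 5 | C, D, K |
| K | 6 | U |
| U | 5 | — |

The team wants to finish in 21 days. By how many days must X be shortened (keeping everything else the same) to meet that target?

1

Current finish: 22 days; target: 21.
X is on every critical path, so each day cut from X cuts the finish by one (this holds down to a finish of 18).
Need 22 − 21 = 1 day off X → X becomes 4 days, finish becomes 21.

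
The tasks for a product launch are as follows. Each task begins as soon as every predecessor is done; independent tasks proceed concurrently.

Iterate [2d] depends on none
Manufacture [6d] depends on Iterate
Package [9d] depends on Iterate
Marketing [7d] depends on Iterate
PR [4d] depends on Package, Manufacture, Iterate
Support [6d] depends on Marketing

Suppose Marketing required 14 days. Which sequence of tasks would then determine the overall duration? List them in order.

Iterate, Marketing, Support

Actual critical path: Iterate→Marketing→Support = 2+7+6 = 15 ⇒ 15 days.
Marketing lies on that path, so at 14 days the path becomes 22 days.
That remains the longest chain; total 22 days.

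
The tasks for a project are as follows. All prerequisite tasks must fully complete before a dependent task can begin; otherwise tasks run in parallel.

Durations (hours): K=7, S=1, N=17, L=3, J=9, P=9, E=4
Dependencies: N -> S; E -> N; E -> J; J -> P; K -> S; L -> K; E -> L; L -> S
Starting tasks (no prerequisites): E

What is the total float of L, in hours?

7

The longest chain is E→J→P = 4+9+9 = 22; overall finish 22 hours.
Longest path through L: 15 hours (earliest finish 7, latest finish 14).
Slack of L = 11 − 4 = 7 hours.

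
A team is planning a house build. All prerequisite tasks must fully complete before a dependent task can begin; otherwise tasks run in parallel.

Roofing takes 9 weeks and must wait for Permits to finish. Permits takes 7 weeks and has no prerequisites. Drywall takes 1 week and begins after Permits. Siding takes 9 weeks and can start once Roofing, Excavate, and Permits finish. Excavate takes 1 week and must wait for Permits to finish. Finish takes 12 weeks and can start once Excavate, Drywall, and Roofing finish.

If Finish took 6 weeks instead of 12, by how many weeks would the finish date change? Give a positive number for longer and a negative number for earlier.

-3

Baseline: Permits→Roofing→Finish = 7+9+12 = 28 → 28 weeks.
Finish is on the critical path; changing it to 6 makes that path 22 weeks.
Now Permits→Roofing→Siding = 7+9+9 = 25 is longest, so the finish becomes 25 weeks.
Change in finish: 25 − 28 = -3 weeks.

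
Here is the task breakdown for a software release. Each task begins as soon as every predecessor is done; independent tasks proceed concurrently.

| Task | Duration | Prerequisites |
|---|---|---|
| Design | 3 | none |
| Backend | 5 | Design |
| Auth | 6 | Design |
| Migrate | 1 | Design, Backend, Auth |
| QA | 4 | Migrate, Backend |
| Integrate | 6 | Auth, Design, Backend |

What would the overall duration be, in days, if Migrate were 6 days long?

19

Baseline: Design→Auth→Integrate = 3+6+6 = 15 → 15 days.
Migrate is off the critical path — its longest chain is 14 days, giving 1 of slack.
The binding chain switches to Design→Auth→Migrate→QA = 3+6+6+4 = 19; finish 19 days.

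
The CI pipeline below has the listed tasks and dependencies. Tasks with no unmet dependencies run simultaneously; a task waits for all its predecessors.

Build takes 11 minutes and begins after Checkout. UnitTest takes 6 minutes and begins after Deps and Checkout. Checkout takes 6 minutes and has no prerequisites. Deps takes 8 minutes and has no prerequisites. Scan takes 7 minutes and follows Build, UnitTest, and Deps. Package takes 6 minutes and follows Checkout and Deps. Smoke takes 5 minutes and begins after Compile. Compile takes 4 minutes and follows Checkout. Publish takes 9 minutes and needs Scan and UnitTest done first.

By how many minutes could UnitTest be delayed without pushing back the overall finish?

3

Checkout→Build→Scan→Publish = 6+11+7+9 = 33 sets the makespan at 33 minutes.
UnitTest finishes as early as 14 and must finish by 17.
Float = 33 − 30 = 3.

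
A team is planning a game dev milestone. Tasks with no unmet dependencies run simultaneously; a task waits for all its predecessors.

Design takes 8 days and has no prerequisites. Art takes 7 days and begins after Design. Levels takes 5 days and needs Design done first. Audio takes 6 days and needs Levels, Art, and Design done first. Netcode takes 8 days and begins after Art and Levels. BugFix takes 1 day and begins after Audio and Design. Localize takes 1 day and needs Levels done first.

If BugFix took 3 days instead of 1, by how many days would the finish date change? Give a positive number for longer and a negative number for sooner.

1

The binding path is Design→Art→Netcode = 8+7+8 = 23; finish at 23 days.
The longest path through BugFix is only 22 days, so BugFix has float 1.
The binding chain switches to Design→Art→Audio→BugFix = 8+7+6+3 = 24; finish 24 days.
Change in finish: 24 − 23 = +1 days.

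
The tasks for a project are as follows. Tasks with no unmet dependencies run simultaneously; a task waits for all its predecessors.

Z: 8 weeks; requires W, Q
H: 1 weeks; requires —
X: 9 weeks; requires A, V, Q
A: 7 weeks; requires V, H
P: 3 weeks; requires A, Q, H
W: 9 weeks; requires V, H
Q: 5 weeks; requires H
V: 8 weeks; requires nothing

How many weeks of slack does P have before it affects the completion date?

Critical path: V→W→Z = 8+9+8 = 25, so the finish is 25 weeks.
The longest chain containing P totals 18 weeks.
Slack of P = 22 − 15 = 7 weeks.

7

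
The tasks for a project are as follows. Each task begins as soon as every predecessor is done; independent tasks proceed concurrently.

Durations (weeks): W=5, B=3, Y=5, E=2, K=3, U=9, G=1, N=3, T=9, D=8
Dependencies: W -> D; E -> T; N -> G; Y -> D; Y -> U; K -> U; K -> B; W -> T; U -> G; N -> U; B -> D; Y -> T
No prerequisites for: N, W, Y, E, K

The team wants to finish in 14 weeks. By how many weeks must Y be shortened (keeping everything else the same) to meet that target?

1

Current finish: 15 weeks; target: 14.
Y is on every critical path, so each week cut from Y cuts the finish by one (this holds down to a finish of 14).
Need 15 − 14 = 1 week off Y → Y becomes 4 weeks, finish becomes 14.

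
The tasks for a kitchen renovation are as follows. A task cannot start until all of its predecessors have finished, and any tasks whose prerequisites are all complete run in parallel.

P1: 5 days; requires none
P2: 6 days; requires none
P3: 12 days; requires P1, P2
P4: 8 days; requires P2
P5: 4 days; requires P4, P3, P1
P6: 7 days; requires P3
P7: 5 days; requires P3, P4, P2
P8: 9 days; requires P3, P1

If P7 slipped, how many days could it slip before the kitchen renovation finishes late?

4

P2→P3→P8 = 6+12+9 = 27 sets the makespan at 27 days.
Longest path through P7: 23 days (earliest finish 23, latest finish 27).
So P7 can slip 27 − 23 = 4 days.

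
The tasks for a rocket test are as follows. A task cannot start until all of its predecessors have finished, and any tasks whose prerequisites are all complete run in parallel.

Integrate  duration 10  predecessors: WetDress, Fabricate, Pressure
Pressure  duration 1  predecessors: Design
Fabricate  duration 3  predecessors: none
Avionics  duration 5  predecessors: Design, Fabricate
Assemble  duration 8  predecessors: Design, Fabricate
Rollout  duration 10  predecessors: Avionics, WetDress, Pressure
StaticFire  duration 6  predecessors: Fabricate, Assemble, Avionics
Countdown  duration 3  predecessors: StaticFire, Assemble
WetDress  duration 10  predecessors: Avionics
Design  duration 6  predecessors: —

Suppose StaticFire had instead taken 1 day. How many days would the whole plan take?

Actual critical path: Design→Avionics→WetDress→Integrate = 6+5+10+10 = 31 ⇒ 31 days.
StaticFire has 8 days of float (longest path through it is 23).
The critical path is still Design→Avionics→WetDress→Integrate; finish is now 31 days.

31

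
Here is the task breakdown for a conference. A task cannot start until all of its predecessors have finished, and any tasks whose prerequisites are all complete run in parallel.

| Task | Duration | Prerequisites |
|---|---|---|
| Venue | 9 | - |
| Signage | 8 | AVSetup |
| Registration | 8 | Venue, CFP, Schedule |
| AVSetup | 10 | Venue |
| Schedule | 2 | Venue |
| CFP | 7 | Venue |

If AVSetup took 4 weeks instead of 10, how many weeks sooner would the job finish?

3

Baseline: Venue→AVSetup→Signage = 9+10+8 = 27 → 27 weeks.
AVSetup lies on that path, so at 4 weeks the path becomes 21 weeks.
Now Venue→CFP→Registration = 9+7+8 = 24 is longest, so the finish becomes 24 weeks.
Change in finish: 24 − 27 = -3 weeks.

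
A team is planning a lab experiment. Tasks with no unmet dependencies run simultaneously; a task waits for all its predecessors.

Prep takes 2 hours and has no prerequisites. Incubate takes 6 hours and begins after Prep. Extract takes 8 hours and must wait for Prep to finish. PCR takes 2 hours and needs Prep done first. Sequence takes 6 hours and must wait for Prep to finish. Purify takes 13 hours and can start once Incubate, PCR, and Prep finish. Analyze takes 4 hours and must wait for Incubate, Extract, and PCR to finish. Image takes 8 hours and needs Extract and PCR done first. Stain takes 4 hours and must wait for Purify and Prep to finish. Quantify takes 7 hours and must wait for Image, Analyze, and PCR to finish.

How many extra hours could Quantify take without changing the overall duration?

The longest chain is Prep→Incubate→Purify→Stain = 2+6+13+4 = 25; overall finish 25 hours.
Longest path through Quantify: 25 hours (earliest finish 25, latest finish 25).
Float = 25 − 25 = 0.

0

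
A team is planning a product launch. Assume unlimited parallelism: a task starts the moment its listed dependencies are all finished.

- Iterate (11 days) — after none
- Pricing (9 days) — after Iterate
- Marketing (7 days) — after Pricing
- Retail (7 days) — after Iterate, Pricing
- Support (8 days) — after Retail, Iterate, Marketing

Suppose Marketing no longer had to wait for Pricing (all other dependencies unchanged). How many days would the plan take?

With the dependency in place, Iterate→Pricing→Marketing→Support = 11+9+7+8 = 35 sets the finish at 35 days.
Without Pricing→Marketing, Marketing's earliest start moves from 20 to 0.
New critical path: Iterate→Pricing→Retail→Support = 11+9+7+8 = 35 ⇒ 35 days.

35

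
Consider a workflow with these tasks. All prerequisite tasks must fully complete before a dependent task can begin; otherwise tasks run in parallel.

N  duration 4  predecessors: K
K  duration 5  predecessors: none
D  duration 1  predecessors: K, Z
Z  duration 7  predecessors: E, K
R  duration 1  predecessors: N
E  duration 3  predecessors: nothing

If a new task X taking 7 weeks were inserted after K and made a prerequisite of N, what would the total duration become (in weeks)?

Originally the schedule takes 13 weeks.
With X inserted, N now waits for max(K, X).
New critical path: K→X→N→R = 5+7+4+1 = 17 ⇒ 17 weeks.

17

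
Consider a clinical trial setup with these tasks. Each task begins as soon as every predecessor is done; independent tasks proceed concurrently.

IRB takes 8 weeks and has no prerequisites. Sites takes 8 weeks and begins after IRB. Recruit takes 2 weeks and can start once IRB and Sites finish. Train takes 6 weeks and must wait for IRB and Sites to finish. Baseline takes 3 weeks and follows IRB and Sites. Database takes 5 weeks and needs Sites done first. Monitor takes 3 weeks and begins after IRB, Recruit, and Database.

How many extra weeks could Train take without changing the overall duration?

IRB→Sites→Database→Monitor = 8+8+5+3 = 24 sets the makespan at 24 weeks.
Longest path through Train: 22 weeks (earliest finish 22, latest finish 24).
Float = 24 − 22 = 2.

2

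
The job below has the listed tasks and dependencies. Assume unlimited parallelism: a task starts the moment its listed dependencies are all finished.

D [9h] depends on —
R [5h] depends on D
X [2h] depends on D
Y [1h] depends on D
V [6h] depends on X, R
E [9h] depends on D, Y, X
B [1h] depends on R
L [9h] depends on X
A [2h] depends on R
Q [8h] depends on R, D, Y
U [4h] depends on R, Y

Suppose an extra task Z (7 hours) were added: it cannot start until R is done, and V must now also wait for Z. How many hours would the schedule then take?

27

Originally the schedule takes 22 hours.
With Z inserted, V now waits for max(X, R, Z).
New critical path: D→R→Z→V = 9+5+7+6 = 27 ⇒ 27 hours.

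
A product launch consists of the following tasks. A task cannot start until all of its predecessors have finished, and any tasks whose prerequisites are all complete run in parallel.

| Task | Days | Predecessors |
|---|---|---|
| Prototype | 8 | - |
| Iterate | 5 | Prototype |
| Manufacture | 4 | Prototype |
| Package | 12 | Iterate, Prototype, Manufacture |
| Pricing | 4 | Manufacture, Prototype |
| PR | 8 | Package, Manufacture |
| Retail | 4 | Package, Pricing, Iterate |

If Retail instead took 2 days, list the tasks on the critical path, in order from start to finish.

As given, the longest chain is Prototype→Iterate→Package→PR = 8+5+12+8 = 33, so the finish is 33 days.
Retail has 4 days of float (longest path through it is 29).
No other chain overtakes it, so the finish is 33 days.

Prototype, Iterate, Package, PR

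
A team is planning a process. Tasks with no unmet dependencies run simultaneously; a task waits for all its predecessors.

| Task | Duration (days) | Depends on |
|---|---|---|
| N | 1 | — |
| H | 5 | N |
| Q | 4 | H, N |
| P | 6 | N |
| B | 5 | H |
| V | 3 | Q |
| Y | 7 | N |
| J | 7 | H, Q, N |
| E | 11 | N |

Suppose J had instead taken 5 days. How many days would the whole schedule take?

The binding path is N→H→Q→J = 1+5+4+7 = 17; finish at 17 days.
J is on the critical path; changing it to 5 makes that path 15 days.
That remains the longest chain; total 15 days.

15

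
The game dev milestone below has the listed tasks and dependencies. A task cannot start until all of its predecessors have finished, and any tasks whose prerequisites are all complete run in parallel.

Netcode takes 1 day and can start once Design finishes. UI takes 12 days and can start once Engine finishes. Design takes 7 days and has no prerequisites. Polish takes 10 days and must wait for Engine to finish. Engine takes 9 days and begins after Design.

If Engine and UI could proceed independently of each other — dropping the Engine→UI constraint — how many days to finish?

Before: longest chain Design→Engine→UI = 7+9+12 = 28, finish 28.
Without Engine→UI, UI's earliest start moves from 16 to 0.
New critical path: Design→Engine→Polish = 7+9+10 = 26 ⇒ 26 days.

26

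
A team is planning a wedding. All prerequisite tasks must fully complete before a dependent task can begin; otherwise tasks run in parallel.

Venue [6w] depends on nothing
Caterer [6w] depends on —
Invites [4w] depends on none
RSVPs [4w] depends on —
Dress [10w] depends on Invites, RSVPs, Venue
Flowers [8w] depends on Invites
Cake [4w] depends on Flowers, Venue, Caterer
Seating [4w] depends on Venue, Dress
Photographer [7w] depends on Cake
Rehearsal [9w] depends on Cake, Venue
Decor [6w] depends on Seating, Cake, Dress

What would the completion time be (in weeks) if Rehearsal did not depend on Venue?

26

Before: longest chain Venue→Dress→Seating→Decor = 6+10+4+6 = 26, finish 26.
Dropping Venue→Rehearsal doesn't change Rehearsal's earliest start (16); another predecessor still binds.
New critical path: Venue→Dress→Seating→Decor = 6+10+4+6 = 26 ⇒ 26 weeks.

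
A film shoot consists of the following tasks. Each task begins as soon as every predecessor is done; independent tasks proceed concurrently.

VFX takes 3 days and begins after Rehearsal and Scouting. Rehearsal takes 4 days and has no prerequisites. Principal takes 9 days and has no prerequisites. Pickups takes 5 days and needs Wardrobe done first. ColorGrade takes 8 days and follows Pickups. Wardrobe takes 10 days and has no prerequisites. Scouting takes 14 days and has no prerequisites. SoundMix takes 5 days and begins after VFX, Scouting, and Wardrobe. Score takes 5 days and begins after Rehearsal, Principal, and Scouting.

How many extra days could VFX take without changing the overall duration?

Wardrobe→Pickups→ColorGrade = 10+5+8 = 23 sets the makespan at 23 days.
The longest chain containing VFX totals 22 days.
Float = 23 − 22 = 1.

1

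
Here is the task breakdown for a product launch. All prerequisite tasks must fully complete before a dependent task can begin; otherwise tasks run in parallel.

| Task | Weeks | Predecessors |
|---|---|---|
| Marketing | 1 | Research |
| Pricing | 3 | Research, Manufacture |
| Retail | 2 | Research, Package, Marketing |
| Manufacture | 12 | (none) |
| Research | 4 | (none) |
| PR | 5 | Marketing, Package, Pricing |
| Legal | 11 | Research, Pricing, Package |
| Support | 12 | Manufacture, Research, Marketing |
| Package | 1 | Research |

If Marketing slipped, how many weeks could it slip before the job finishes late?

9

Manufacture→Pricing→Legal = 12+3+11 = 26 sets the makespan at 26 weeks.
The longest chain containing Marketing totals 17 weeks.
Slack of Marketing = 13 − 4 = 9 weeks.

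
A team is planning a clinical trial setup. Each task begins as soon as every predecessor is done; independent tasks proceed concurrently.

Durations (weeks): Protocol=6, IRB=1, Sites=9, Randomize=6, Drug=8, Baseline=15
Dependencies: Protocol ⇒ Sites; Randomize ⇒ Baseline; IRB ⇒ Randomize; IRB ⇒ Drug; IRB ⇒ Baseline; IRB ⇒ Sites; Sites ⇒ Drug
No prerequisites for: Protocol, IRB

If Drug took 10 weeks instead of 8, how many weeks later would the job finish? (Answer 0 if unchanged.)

Baseline: Protocol→Sites→Drug = 6+9+8 = 23 → 23 weeks.
Since Drug is critical, the +2 change carries straight to that chain (now 25 weeks).
The critical path is still Protocol→Sites→Drug; finish is now 25 weeks.
Change in finish: 25 − 23 = +2 weeks.

2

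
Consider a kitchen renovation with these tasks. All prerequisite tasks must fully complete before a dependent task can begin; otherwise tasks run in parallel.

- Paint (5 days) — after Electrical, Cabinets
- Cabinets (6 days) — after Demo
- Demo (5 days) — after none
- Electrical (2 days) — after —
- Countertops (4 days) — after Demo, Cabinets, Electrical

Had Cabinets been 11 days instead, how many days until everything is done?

Baseline: Demo→Cabinets→Paint = 5+6+5 = 16 → 16 days.
Cabinets lies on that path, so at 11 days the path becomes 21 days.
The critical path is still Demo→Cabinets→Paint; finish is now 21 days.

21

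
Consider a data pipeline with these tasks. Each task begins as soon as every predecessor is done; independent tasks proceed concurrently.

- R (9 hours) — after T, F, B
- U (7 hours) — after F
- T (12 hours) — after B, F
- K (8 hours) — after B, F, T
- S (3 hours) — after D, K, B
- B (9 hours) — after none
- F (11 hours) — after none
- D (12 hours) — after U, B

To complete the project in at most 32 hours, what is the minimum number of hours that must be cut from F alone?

Current finish: 34 hours; target: 32.
F is on every critical path, so each hour cut from F cuts the finish by one (this holds down to a finish of 32).
Need 34 − 32 = 2 hours off F → F becomes 9 hours, finish becomes 32.

2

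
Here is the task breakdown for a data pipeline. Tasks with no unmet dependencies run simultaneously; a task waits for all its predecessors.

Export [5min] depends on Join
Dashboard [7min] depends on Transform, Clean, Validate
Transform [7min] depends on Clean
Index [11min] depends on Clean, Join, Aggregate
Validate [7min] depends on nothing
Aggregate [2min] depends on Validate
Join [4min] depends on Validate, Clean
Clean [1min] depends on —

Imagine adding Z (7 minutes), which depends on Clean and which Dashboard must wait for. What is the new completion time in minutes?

22

Originally the schedule takes 22 minutes.
With Z inserted, Dashboard now waits for max(Transform, Clean, Validate, Z).
New critical path: Validate→Join→Index = 7+4+11 = 22 ⇒ 22 minutes.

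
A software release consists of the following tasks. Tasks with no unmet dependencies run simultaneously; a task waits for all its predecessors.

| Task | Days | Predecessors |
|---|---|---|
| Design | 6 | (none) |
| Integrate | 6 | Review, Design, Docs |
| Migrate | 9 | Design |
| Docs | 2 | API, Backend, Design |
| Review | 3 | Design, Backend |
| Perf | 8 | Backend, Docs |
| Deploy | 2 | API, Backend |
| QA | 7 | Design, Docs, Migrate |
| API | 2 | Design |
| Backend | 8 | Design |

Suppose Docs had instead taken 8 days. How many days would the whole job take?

30

The binding path is Design→Backend→Docs→Perf = 6+8+2+8 = 24; finish at 24 days.
Since Docs is critical, the +6 change carries straight to that chain (now 30 days).
No other chain overtakes it, so the finish is 30 days.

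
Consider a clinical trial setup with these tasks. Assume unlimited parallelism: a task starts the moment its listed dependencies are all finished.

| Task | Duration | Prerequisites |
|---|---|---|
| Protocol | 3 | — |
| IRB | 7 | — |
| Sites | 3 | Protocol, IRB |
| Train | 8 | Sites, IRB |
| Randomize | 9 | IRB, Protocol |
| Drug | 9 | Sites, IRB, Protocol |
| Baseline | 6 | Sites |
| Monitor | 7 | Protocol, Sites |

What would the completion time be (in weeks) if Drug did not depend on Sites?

With the dependency in place, IRB→Sites→Drug = 7+3+9 = 19 sets the finish at 19 weeks.
Without Sites→Drug, Drug's earliest start moves from 10 to 7.
After: IRB→Sites→Train = 7+3+8 = 18 → 18 weeks.

18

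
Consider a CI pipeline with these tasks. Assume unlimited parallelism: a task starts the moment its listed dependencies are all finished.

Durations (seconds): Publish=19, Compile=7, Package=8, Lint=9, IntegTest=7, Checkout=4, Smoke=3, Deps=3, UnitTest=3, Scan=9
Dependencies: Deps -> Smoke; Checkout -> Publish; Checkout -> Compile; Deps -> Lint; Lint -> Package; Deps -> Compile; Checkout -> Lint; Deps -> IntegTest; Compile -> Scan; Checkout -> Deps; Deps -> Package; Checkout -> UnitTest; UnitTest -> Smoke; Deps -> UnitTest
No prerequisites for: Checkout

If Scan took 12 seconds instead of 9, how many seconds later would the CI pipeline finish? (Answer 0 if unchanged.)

2

Baseline: Checkout→Deps→Lint→Package = 4+3+9+8 = 24 → 24 seconds.
Scan is off the critical path — its longest chain is 23 seconds, giving 1 of slack.
The binding chain switches to Checkout→Deps→Compile→Scan = 4+3+7+12 = 26; finish 26 seconds.
Change in finish: 26 − 24 = +2 seconds.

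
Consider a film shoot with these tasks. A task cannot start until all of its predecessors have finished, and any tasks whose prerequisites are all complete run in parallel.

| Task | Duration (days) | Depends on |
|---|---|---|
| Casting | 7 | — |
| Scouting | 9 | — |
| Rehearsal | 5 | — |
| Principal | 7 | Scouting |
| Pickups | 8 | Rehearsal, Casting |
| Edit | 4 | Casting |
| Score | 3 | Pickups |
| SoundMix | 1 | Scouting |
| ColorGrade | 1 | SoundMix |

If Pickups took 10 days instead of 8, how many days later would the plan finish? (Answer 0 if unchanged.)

Actual critical path: Casting→Pickups→Score = 7+8+3 = 18 ⇒ 18 days.
Pickups lies on that path, so at 10 days the path becomes 20 days.
That remains the longest chain; total 20 days.
Change in finish: 20 − 18 = +2 days.

2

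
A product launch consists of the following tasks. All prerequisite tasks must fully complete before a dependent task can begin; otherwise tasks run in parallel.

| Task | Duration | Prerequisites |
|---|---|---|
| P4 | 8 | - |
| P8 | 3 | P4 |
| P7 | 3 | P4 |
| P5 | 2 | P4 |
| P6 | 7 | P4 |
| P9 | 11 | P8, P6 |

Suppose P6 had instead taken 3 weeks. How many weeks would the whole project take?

As given, the longest chain is P4→P6→P9 = 8+7+11 = 26, so the finish is 26 weeks.
P6 lies on that path, so at 3 weeks the path becomes 22 weeks.
No other chain overtakes it, so the finish is 22 weeks.

22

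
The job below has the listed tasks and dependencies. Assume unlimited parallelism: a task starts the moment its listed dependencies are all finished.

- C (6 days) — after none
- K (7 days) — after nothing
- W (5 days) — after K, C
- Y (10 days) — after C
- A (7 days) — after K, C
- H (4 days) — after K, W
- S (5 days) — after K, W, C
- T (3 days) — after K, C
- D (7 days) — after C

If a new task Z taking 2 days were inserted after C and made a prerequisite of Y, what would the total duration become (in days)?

Originally the plan takes 17 days.
With Z inserted, Y now waits for max(C, Z).
New critical path: C→Z→Y = 6+2+10 = 18 ⇒ 18 days.

18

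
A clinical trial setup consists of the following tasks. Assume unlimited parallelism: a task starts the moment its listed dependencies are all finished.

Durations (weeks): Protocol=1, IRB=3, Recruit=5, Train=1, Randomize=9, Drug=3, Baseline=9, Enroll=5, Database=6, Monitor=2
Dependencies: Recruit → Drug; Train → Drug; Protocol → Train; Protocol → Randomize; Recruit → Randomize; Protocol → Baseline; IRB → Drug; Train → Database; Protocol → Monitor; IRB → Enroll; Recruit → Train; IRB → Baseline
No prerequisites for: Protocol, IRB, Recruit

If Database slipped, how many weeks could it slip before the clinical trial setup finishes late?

2

Recruit→Randomize = 5+9 = 14 sets the makespan at 14 weeks.
The longest chain containing Database totals 12 weeks.
Slack of Database = 8 − 6 = 2 weeks.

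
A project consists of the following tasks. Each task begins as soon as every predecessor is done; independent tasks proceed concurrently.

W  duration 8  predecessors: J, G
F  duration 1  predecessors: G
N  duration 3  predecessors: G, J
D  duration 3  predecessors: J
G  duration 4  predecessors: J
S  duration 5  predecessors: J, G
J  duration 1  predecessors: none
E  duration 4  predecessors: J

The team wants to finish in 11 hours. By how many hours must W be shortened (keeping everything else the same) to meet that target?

2

Current finish: 13 hours; target: 11.
W is on every critical path, so each hour cut from W cuts the finish by one (this holds down to a finish of 10).
Need 13 − 11 = 2 hours off W → W becomes 6 hours, finish becomes 11.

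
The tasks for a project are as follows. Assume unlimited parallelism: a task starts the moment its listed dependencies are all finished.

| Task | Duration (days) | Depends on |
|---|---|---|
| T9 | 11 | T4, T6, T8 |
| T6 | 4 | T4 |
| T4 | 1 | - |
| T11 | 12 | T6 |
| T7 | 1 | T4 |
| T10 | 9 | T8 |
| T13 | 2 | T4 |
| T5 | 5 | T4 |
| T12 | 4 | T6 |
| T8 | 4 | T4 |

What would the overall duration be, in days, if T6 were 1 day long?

16

Actual critical path: T4→T6→T11 = 1+4+12 = 17 ⇒ 17 days.
T6 lies on that path, so at 1 day the path becomes 14 days.
New critical path: T4→T8→T9 = 1+4+11 = 16 ⇒ 16 days.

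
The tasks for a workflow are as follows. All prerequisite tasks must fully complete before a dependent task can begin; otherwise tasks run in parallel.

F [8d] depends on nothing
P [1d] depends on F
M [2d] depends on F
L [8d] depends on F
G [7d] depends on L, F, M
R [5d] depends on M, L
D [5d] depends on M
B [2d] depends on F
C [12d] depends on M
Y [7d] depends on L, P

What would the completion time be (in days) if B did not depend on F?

Original critical path: F→L→G = 8+8+7 = 23 ⇒ 23 days.
Without F→B, B's earliest start moves from 8 to 0.
After: F→L→G = 8+8+7 = 23 → 23 days.

23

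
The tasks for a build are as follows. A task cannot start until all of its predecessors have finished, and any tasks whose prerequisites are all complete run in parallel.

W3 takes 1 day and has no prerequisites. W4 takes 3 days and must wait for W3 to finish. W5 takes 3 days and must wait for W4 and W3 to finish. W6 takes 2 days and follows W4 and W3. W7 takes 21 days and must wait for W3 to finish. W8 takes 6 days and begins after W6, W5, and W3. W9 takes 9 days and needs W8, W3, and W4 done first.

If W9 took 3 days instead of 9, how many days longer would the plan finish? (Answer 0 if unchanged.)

0

Critical path before the change: W3→W4→W5→W8→W9 = 1+3+3+6+9 = 22 giving 22 days.
W9 is on the critical path; changing it to 3 makes that path 16 days.
The binding chain switches to W3→W7 = 1+21 = 22; finish 22 days.
Change in finish: 22 − 22 = +0 days.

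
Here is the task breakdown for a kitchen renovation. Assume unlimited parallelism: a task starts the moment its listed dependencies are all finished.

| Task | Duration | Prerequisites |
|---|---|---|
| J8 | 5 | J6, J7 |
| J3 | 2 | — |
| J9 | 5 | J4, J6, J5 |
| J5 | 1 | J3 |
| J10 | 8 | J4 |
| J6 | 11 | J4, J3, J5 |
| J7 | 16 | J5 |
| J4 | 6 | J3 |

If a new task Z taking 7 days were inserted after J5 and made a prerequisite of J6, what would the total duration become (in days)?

Originally the project takes 24 days.
With Z inserted, J6 now waits for max(J4, J3, J5, Z).
New critical path: J3→J5→Z→J6→J8 = 2+1+7+11+5 = 26 ⇒ 26 days.

26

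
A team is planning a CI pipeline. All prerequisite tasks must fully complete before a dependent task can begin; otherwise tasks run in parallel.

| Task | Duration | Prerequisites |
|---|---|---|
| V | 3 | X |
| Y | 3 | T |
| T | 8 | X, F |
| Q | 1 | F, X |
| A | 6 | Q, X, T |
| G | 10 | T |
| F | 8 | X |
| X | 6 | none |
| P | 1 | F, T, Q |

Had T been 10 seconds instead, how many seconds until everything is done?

34

Critical path before the change: X→F→T→G = 6+8+8+10 = 32 giving 32 seconds.
T is on the critical path; changing it to 10 makes that path 34 seconds.
No other chain overtakes it, so the finish is 34 seconds.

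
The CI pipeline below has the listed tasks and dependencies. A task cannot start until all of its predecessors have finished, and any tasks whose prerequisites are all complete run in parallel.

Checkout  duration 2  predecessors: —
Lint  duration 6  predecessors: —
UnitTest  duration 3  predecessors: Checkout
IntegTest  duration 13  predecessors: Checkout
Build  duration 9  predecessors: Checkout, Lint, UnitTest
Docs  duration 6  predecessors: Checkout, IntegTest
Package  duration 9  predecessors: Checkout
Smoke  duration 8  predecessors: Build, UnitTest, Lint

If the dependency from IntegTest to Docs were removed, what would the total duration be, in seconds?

With the dependency in place, Lint→Build→Smoke = 6+9+8 = 23 sets the finish at 23 seconds.
Without IntegTest→Docs, Docs's earliest start moves from 15 to 2.
New critical path: Lint→Build→Smoke = 6+9+8 = 23 ⇒ 23 seconds.

23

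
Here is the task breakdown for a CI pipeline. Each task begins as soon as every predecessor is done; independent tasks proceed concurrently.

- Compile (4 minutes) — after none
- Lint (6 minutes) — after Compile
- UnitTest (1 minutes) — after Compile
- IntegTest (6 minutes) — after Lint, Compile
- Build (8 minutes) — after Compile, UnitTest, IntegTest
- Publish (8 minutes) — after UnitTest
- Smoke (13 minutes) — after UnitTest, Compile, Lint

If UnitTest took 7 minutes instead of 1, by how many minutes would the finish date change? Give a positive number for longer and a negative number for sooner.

Baseline: Compile→Lint→IntegTest→Build = 4+6+6+8 = 24 → 24 minutes.
UnitTest is off the critical path — its longest chain is 18 minutes, giving 6 of slack.
That remains the longest chain; total 24 minutes.
Change in finish: 24 − 24 = +0 minutes.

0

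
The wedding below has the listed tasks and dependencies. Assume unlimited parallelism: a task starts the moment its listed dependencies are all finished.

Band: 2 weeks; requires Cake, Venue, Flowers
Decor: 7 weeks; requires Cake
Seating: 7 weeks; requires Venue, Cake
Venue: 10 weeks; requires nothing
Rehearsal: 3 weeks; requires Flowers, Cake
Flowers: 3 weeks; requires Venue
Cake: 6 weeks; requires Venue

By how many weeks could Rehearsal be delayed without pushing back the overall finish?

4

The longest chain is Venue→Cake→Seating = 10+6+7 = 23; overall finish 23 weeks.
The longest chain containing Rehearsal totals 19 weeks.
So Rehearsal can slip 23 − 19 = 4 weeks.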